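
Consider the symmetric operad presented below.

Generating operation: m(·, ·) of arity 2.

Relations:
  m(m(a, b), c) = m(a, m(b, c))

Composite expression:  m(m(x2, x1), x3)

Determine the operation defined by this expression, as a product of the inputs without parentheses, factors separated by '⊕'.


The m-tree's shape is irrelevant; the x-reading-order decides.
m(x2, x1) spells out as x2 ⊕ x1
m(m(x2, x1), x3) spells out as x2 ⊕ x1 ⊕ x3

x2 ⊕ x1 ⊕ x3


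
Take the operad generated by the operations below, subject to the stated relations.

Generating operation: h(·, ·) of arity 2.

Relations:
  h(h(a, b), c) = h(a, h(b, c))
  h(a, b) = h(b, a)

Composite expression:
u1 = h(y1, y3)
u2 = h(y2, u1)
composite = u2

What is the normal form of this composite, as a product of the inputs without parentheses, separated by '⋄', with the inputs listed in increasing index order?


Shape and order are irrelevant to h; the y-input set decides.
h(y1, y3) spells out as y1 ⋄ y3
h(y2, h(y1, y3)) spells out as y2 ⋄ y1 ⋄ y3
reordering the factors by index: y1 ⋄ y2 ⋄ y3

y1 ⋄ y2 ⋄ y3


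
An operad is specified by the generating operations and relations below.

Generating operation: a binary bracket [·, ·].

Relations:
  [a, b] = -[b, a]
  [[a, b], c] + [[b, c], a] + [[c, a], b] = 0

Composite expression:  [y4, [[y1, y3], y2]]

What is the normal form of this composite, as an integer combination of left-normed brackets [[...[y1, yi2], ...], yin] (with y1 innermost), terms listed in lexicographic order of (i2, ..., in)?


-[[[y1, y3], y2], y4]


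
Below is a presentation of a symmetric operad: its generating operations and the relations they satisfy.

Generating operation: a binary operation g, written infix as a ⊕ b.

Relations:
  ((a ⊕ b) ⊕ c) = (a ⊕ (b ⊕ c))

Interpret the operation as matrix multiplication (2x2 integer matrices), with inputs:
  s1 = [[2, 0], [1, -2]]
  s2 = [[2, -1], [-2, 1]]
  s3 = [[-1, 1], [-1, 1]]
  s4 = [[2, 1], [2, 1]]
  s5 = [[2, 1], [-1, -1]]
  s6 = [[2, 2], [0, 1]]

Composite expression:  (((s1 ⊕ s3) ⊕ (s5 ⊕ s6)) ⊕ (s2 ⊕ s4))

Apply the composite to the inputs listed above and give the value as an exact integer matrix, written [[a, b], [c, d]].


[[8, 4], [-4, -2]]

(s1 ⊕ s3) = [[-2, 2], [1, -1]]
(s5 ⊕ s6) = [[4, 5], [-2, -3]]
((s1 ⊕ s3) ⊕ (s5 ⊕ s6)) = [[-12, -16], [6, 8]]
(s2 ⊕ s4) = [[2, 1], [-2, -1]]
(((s1 ⊕ s3) ⊕ (s5 ⊕ s6)) ⊕ (s2 ⊕ s4)) = [[8, 4], [-4, -2]]


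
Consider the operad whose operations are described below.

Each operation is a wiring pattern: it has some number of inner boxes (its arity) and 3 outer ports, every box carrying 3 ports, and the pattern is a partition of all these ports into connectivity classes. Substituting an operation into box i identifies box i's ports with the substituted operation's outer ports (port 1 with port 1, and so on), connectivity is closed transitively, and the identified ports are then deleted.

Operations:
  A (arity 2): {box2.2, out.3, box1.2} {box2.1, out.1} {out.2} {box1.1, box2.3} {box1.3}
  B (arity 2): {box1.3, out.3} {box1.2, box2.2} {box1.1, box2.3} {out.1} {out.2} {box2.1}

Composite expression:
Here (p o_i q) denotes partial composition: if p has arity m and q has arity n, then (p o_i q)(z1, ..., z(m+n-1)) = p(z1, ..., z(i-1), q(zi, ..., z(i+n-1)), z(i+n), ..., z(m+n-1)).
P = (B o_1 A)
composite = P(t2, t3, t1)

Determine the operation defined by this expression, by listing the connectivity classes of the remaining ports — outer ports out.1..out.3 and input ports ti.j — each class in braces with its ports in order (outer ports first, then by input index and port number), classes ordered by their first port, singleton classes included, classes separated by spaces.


Substituting into B glues patterns; closure does the rest.
stage A: inputs (t2, t3), connectivity {out.1, t3.1} {out.2} {out.3, t2.2, t3.2} {t2.1, t3.3} {t2.3}, out.j its boundary
stage B: inputs (t2, t3, t1), connectivity {out.1} {out.2} {out.3, t2.2, t3.2} {t1.1} {t1.2} {t1.3, t3.1} {t2.1, t3.3} {t2.3}, out.j its boundary

{out.1} {out.2} {out.3, t2.2, t3.2} {t1.1} {t1.2} {t1.3, t3.1} {t2.1, t3.3} {t2.3}


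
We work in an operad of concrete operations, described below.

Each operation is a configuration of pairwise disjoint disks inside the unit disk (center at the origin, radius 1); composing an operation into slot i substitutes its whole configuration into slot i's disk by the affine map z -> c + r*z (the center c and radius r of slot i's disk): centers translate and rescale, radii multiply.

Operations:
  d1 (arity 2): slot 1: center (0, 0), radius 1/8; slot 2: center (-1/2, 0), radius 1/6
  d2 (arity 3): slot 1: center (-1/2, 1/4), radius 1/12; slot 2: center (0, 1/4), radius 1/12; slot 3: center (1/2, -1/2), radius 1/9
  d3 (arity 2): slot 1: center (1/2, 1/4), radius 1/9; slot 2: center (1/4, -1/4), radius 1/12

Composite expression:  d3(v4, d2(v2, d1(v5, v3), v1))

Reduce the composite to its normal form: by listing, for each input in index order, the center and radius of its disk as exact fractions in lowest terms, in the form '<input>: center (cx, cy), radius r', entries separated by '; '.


Follow each v-input down from d3: c' goes to c + r*c', radius to r*r'.
tracing v4 down its 1-map path: center (1/2, 1/4), radius 1/9
tracing v2 down its 2-map path: center (5/24, -11/48), radius 1/144
tracing v5 down its 3-map path: center (1/4, -11/48), radius 1/1152
tracing v3 down its 3-map path: center (71/288, -11/48), radius 1/864
tracing v1 down its 2-map path: center (7/24, -7/24), radius 1/108

v1: center (7/24, -7/24), radius 1/108; v2: center (5/24, -11/48), radius 1/144; v3: center (71/288, -11/48), radius 1/864; v4: center (1/2, 1/4), radius 1/9; v5: center (1/4, -11/48), radius 1/1152


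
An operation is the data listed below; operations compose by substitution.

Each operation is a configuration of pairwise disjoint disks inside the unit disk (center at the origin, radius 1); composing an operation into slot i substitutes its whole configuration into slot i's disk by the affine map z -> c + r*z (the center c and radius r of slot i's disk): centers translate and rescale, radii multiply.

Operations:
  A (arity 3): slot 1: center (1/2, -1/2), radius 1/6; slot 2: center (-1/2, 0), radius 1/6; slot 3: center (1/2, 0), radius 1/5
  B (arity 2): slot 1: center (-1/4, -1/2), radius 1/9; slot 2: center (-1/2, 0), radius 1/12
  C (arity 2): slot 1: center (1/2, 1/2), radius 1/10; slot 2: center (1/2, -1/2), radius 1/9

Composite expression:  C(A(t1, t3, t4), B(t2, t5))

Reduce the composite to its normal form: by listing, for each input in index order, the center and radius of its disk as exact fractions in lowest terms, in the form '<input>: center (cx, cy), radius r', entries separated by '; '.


t1: center (11/20, 9/20), radius 1/60; t2: center (17/36, -5/9), radius 1/81; t3: center (9/20, 1/2), radius 1/60; t4: center (11/20, 1/2), radius 1/50; t5: center (4/9, -1/2), radius 1/108

Each t-disk chains the slot maps above it in C; radii multiply.
tracing t1 down its 2-map path: center (11/20, 9/20), radius 1/60
tracing t3 down its 2-map path: center (9/20, 1/2), radius 1/60
tracing t4 down its 2-map path: center (11/20, 1/2), radius 1/50
tracing t2 down its 2-map path: center (17/36, -5/9), radius 1/81
tracing t5 down its 2-map path: center (4/9, -1/2), radius 1/108


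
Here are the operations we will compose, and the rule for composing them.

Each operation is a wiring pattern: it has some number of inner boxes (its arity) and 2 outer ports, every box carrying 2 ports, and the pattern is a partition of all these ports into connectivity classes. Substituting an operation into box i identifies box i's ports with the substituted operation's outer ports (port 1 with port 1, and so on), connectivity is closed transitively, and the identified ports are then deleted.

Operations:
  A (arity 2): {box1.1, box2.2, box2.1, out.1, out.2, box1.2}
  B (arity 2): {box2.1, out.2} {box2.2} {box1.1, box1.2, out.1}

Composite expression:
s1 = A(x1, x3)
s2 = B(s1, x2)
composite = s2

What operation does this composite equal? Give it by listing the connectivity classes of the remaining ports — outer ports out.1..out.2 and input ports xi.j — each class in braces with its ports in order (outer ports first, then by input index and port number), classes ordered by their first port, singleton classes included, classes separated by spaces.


{out.1, x1.1, x1.2, x3.1, x3.2} {out.2, x2.1} {x2.2}


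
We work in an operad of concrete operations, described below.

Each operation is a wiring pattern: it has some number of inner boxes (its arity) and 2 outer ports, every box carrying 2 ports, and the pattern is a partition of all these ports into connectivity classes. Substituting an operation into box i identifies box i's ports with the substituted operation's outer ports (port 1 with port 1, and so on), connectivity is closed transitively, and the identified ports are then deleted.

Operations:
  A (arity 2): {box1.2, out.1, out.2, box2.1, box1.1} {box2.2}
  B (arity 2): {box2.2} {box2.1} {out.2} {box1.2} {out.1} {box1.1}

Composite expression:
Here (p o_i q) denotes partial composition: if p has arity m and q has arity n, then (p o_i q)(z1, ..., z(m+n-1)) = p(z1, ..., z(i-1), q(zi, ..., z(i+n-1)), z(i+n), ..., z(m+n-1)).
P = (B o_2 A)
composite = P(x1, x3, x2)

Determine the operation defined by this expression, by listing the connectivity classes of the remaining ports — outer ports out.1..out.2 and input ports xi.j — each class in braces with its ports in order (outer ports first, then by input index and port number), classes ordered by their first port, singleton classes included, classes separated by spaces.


{out.1} {out.2} {x1.1} {x1.2} {x2.1, x3.1, x3.2} {x2.2}


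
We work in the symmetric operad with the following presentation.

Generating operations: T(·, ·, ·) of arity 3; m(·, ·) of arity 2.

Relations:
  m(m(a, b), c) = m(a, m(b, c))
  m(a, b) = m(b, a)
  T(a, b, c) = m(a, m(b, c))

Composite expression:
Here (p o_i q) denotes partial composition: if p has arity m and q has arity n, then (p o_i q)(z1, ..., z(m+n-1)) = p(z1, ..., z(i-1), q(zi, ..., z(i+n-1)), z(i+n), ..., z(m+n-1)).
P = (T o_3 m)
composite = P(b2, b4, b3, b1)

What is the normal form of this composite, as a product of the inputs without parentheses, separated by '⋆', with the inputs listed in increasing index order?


b1 ⋆ b2 ⋆ b3 ⋆ b4


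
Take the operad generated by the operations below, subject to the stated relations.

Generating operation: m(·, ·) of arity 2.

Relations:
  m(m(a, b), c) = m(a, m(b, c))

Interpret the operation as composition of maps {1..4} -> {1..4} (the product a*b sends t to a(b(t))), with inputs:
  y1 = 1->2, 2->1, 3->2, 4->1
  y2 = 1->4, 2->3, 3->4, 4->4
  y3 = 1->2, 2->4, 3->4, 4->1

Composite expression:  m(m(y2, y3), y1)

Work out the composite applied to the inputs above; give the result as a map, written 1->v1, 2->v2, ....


1->4, 2->3, 3->4, 4->3

m(y2, y3) = 1->3, 2->4, 3->4, 4->4
m(m(y2, y3), y1) = 1->4, 2->3, 3->4, 4->3


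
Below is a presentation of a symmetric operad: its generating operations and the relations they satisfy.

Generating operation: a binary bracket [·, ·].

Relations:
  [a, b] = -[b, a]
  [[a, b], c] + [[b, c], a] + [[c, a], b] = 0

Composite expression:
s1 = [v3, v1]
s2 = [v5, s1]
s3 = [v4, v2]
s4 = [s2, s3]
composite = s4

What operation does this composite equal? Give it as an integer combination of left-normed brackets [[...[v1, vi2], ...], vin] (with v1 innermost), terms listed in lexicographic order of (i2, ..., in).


-[[[[v1, v3], v5], v2], v4] + [[[[v1, v3], v5], v4], v2]

Antisymmetry and Jacobi reduce to v1-anchored left-normed brackets.
Composite bracket: [[v5, [v3, v1]], [v4, v2]]
Full expansion: 16 signed words from ab - ba (2^4 = 16).
Keep just the words that open with v1:
  v1v3v5v2v4 (sign -1) contributes -[[[[v1, v3], v5], v2], v4]
  v1v3v5v4v2 (sign +1) contributes +[[[[v1, v3], v5], v4], v2]


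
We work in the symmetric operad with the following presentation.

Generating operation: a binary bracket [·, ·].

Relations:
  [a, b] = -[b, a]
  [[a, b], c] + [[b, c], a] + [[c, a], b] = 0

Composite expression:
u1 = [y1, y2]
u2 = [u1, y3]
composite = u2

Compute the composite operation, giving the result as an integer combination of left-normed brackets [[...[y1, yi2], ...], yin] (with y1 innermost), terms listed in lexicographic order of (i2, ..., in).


[[y1, y2], y3]


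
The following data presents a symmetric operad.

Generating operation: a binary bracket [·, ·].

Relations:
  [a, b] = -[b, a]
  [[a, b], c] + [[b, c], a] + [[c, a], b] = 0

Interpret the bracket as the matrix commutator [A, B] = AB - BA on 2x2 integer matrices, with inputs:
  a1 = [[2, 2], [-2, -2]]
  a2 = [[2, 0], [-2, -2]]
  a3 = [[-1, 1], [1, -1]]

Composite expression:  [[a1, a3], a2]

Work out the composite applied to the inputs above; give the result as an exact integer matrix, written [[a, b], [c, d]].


[[-8, -16], [0, 8]]

[a1, a3] = [[4, 4], [-4, -4]]
[[a1, a3], a2] = [[-8, -16], [0, 8]]


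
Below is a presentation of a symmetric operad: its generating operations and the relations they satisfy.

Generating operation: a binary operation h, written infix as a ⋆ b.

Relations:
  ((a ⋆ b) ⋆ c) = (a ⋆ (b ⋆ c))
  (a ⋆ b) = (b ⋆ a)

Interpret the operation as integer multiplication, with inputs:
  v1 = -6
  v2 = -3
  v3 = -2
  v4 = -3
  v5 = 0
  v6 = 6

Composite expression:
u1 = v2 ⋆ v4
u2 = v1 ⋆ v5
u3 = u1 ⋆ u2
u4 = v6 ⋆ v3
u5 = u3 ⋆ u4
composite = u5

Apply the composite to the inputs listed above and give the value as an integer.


0

(v2 ⋆ v4) = 9
(v1 ⋆ v5) = 0
((v2 ⋆ v4) ⋆ (v1 ⋆ v5)) = 0
(v6 ⋆ v3) = -12
(((v2 ⋆ v4) ⋆ (v1 ⋆ v5)) ⋆ (v6 ⋆ v3)) = 0


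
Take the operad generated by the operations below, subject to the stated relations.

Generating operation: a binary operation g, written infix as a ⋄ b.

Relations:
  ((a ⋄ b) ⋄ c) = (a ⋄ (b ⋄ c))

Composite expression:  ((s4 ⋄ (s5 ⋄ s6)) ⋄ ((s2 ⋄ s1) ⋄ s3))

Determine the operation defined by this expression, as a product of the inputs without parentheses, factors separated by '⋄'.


s4 ⋄ s5 ⋄ s6 ⋄ s2 ⋄ s1 ⋄ s3

Associativity of g dissolves the nesting; only the s-input order survives.
(s5 ⋄ s6) flattens to s5 ⋄ s6
(s4 ⋄ (s5 ⋄ s6)) flattens to s4 ⋄ s5 ⋄ s6
(s2 ⋄ s1) flattens to s2 ⋄ s1
((s2 ⋄ s1) ⋄ s3) flattens to s2 ⋄ s1 ⋄ s3
((s4 ⋄ (s5 ⋄ s6)) ⋄ ((s2 ⋄ s1) ⋄ s3)) flattens to s4 ⋄ s5 ⋄ s6 ⋄ s2 ⋄ s1 ⋄ s3


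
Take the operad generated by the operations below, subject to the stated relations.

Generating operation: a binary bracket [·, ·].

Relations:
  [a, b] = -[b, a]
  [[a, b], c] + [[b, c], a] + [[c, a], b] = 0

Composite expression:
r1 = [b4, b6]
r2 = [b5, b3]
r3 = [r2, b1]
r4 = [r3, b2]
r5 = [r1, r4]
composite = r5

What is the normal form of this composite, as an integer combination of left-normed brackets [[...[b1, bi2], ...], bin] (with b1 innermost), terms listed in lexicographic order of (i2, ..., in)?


A multilinear Lie element is pinned by b1-initial words (b1 innermost).
Composite bracket: [[b4, b6], [[[b5, b3], b1], b2]]
Applying ab - ba throughout gives 32 signed words (2^5 = 32).
Collect the words opening with b1:
  from b1b3b5b2b4b6, sign -1: term -[[[[[b1, b3], b5], b2], b4], b6]
  from b1b3b5b2b6b4, sign +1: term +[[[[[b1, b3], b5], b2], b6], b4]
  from b1b5b3b2b4b6, sign +1: term +[[[[[b1, b5], b3], b2], b4], b6]
  from b1b5b3b2b6b4, sign -1: term -[[[[[b1, b5], b3], b2], b6], b4]

-[[[[[b1, b3], b5], b2], b4], b6] + [[[[[b1, b3], b5], b2], b6], b4] + [[[[[b1, b5], b3], b2], b4], b6] - [[[[[b1, b5], b3], b2], b6], b4]


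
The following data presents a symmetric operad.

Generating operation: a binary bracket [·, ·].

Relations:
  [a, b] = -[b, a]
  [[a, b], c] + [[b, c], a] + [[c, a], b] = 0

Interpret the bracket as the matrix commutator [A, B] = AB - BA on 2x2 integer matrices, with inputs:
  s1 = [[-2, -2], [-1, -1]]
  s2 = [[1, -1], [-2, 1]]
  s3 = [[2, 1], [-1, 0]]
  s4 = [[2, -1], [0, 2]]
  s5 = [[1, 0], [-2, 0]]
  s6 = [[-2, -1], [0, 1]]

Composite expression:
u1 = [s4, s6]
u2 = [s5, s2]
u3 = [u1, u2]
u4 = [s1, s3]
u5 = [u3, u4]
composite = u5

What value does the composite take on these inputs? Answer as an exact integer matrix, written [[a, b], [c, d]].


[s4, s6] = [[0, -3], [0, 0]]
[s5, s2] = [[-2, -1], [2, 2]]
[[s4, s6], [s5, s2]] = [[-6, -12], [0, 6]]
[s1, s3] = [[3, 3], [-3, -3]]
[[[s4, s6], [s5, s2]], [s1, s3]] = [[36, 36], [-36, -36]]

[[36, 36], [-36, -36]]


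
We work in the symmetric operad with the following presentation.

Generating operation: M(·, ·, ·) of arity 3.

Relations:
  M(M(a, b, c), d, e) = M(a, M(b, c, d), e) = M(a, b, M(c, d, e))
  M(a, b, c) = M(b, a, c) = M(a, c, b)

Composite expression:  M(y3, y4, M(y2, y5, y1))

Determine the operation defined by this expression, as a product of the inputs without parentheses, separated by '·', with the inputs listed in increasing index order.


y1 · y2 · y3 · y4 · y5

Key point: M commutes, so take the y-inputs in any fixed order.
M(y2, y5, y1) collapses to y2 · y5 · y1
M(y3, y4, M(y2, y5, y1)) collapses to y3 · y4 · y2 · y5 · y1
reordering the factors by index: y1 · y2 · y3 · y4 · y5


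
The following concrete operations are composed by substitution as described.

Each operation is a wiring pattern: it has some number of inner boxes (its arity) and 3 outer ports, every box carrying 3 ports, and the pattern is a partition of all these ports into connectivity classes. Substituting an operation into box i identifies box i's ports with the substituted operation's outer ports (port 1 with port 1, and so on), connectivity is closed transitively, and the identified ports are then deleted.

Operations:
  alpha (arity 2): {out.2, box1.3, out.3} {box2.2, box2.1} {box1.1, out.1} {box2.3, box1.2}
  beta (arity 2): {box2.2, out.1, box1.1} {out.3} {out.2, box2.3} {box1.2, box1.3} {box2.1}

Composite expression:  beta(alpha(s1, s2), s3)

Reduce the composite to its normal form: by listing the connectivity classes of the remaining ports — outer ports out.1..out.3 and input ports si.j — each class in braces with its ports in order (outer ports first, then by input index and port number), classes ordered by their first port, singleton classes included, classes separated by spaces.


After gluing at beta, chains via deleted ports link the s-ports.
after alpha, the pattern on (s1, s2) reads {out.1, s1.1} {out.2, out.3, s1.3} {s1.2, s2.3} {s2.1, s2.2} (out.j = its outer ports)
after beta, the pattern on (s1, s2, s3) reads {out.1, s1.1, s3.2} {out.2, s3.3} {out.3} {s1.2, s2.3} {s1.3} {s2.1, s2.2} {s3.1} (out.j = its outer ports)

{out.1, s1.1, s3.2} {out.2, s3.3} {out.3} {s1.2, s2.3} {s1.3} {s2.1, s2.2} {s3.1}


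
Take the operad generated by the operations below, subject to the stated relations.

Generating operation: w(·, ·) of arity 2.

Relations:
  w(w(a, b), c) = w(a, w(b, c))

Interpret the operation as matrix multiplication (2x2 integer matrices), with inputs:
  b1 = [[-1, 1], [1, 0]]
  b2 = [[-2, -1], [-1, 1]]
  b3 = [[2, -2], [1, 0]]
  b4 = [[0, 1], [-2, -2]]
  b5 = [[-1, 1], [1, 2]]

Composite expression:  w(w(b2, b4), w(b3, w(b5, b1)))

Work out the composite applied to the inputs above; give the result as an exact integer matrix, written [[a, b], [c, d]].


w(b2, b4) = [[2, 0], [-2, -3]]
w(b5, b1) = [[2, -1], [1, 1]]
w(b3, w(b5, b1)) = [[2, -4], [2, -1]]
w(w(b2, b4), w(b3, w(b5, b1))) = [[4, -8], [-10, 11]]

[[4, -8], [-10, 11]]


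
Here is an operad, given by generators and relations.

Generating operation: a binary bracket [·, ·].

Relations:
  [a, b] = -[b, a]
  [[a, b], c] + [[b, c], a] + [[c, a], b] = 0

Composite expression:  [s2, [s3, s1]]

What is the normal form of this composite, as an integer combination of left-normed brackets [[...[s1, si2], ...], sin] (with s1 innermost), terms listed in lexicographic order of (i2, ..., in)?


[[s1, s3], s2]

Expand each bracket as ab - ba; the s1-initial words give the coefficients.
Composite bracket: [s2, [s3, s1]]
The bracket unfolds into 4 signed words via [a, b] = ab - ba (2^2 = 4).
Words beginning with s1 determine it all:
  word s1s3s2 has sign +1, contributing +[[s1, s3], s2]


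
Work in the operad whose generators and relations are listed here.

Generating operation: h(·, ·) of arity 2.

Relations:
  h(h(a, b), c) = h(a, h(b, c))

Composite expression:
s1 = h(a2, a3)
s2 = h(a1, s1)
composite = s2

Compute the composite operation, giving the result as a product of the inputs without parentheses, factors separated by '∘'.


a1 ∘ a2 ∘ a3

Under associativity of h, the answer is the a's in reading order.
h(a2, a3) linearizes to a2 ∘ a3
h(a1, h(a2, a3)) linearizes to a1 ∘ a2 ∘ a3


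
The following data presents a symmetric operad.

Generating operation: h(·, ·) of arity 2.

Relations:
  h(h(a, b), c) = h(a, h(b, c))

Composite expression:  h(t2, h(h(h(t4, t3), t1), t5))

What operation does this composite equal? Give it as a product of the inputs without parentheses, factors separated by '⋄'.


t2 ⋄ t4 ⋄ t3 ⋄ t1 ⋄ t5

Every regrouping of h is equal, so read the t-inputs in written order.
h(t4, t3) linearizes to t4 ⋄ t3
h(h(t4, t3), t1) linearizes to t4 ⋄ t3 ⋄ t1
h(h(h(t4, t3), t1), t5) linearizes to t4 ⋄ t3 ⋄ t1 ⋄ t5
h(t2, h(h(h(t4, t3), t1), t5)) linearizes to t2 ⋄ t4 ⋄ t3 ⋄ t1 ⋄ t5


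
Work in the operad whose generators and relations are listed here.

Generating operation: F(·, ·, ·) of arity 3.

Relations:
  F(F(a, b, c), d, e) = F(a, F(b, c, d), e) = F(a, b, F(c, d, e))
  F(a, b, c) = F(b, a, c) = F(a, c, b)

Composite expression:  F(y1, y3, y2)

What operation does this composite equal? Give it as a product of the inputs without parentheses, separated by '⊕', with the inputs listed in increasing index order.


With F associative and commutative, the y-input set is all that matters.
F(y1, y3, y2) unparenthesizes to y1 ⊕ y3 ⊕ y2
rearranged into index order: y1 ⊕ y2 ⊕ y3

y1 ⊕ y2 ⊕ y3


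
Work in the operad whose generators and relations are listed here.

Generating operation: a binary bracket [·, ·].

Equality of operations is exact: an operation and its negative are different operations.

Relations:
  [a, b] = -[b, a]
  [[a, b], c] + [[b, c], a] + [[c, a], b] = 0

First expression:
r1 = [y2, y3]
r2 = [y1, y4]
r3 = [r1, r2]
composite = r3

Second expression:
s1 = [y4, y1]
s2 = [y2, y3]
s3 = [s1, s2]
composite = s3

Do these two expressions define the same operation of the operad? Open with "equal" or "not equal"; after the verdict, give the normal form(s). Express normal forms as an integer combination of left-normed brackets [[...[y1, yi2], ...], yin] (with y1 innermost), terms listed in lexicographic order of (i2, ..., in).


equal: each reduces to -[[[y1, y4], y2], y3] + [[[y1, y4], y3], y2]

The first expression, normalized: -[[[y1, y4], y2], y3] + [[[y1, y4], y3], y2]
The second expression, normalized: -[[[y1, y4], y2], y3] + [[[y1, y4], y3], y2]
Same normal form: equal.


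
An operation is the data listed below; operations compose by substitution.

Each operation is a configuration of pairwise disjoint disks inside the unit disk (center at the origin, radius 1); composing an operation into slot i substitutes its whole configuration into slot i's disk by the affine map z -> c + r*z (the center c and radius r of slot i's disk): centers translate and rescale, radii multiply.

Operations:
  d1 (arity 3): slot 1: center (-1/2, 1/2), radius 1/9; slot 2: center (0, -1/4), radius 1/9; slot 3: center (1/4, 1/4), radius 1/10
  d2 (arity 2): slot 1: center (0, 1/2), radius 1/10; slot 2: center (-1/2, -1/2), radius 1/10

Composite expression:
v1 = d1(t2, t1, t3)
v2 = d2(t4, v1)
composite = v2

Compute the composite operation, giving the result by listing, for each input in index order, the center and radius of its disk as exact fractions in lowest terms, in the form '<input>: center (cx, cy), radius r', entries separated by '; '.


t1: center (-1/2, -21/40), radius 1/90; t2: center (-11/20, -9/20), radius 1/90; t3: center (-19/40, -19/40), radius 1/100; t4: center (0, 1/2), radius 1/10

Below d2, radii multiply path by path; the t-disk centers shift.
input t4: applying the 1 nested substitution gives center (0, 1/2), radius 1/10
input t2: applying the 2 nested substitutions gives center (-11/20, -9/20), radius 1/90
input t1: applying the 2 nested substitutions gives center (-1/2, -21/40), radius 1/90
input t3: applying the 2 nested substitutions gives center (-19/40, -19/40), radius 1/100


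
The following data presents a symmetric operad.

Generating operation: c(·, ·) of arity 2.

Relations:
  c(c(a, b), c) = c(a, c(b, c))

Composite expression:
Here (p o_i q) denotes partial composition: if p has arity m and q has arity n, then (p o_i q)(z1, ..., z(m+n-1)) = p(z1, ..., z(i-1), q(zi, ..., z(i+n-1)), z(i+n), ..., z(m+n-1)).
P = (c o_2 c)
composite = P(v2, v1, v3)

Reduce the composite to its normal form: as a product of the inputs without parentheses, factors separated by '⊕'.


Under associativity of c, the answer is the v's in reading order.
c(v1, v3) spells out as v1 ⊕ v3
c(v2, c(v1, v3)) spells out as v2 ⊕ v1 ⊕ v3

v2 ⊕ v1 ⊕ v3


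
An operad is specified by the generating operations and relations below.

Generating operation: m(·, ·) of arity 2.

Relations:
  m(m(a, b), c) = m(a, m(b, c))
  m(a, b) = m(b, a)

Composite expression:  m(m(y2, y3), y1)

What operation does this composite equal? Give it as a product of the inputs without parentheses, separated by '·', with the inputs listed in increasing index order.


y1 · y2 · y3

With m associative and commutative, the y-input set is all that matters.
m(y2, y3) unparenthesizes to y2 · y3
m(m(y2, y3), y1) unparenthesizes to y2 · y3 · y1
the factors in increasing index order: y1 · y2 · y3


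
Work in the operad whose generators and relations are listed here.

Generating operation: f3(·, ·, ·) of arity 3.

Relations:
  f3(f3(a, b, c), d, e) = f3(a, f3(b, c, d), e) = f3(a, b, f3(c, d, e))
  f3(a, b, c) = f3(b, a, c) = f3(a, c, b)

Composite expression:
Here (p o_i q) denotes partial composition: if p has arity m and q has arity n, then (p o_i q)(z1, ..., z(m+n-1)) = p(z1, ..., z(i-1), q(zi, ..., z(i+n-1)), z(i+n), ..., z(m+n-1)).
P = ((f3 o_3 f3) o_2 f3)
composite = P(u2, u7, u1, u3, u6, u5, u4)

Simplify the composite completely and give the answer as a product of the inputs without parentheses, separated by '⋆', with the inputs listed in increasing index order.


Reordering under f3 is free, so list the u-inputs canonically.
f3(u7, u1, u3) flattens to u7 ⋆ u1 ⋆ u3
f3(u6, u5, u4) flattens to u6 ⋆ u5 ⋆ u4
f3(u2, f3(u7, u1, u3), f3(u6, u5, u4)) flattens to u2 ⋆ u7 ⋆ u1 ⋆ u3 ⋆ u6 ⋆ u5 ⋆ u4
the factors in increasing index order: u1 ⋆ u2 ⋆ u3 ⋆ u4 ⋆ u5 ⋆ u6 ⋆ u7

u1 ⋆ u2 ⋆ u3 ⋆ u4 ⋆ u5 ⋆ u6 ⋆ u7


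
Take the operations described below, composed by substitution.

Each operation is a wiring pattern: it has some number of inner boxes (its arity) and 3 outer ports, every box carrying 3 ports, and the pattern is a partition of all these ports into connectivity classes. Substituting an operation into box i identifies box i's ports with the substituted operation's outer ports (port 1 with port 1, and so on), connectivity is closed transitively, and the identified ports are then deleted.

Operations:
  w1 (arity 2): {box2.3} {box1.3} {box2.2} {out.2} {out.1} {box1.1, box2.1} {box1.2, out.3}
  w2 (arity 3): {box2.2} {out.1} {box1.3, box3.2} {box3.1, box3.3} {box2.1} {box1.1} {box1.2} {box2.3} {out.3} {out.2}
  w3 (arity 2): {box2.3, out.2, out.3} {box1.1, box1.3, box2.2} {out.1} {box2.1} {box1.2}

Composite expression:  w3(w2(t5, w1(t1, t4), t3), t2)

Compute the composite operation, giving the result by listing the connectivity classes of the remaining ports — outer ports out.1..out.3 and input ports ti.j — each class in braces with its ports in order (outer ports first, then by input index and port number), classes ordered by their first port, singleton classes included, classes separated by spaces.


Substituting into w3 glues patterns; closure does the rest.
through w1, on inputs (t1, t4): {out.1} {out.2} {out.3, t1.2} {t1.1, t4.1} {t1.3} {t4.2} {t4.3} (out.j = stage outer ports)
through w2, on inputs (t5, t1, t4, t3): {out.1} {out.2} {out.3} {t1.1, t4.1} {t1.2} {t1.3} {t3.1, t3.3} {t3.2, t5.3} {t4.2} {t4.3} {t5.1} {t5.2} (out.j = stage outer ports)
through w3, on inputs (t5, t1, t4, t3, t2): {out.1} {out.2, out.3, t2.3} {t1.1, t4.1} {t1.2} {t1.3} {t2.1} {t2.2} {t3.1, t3.3} {t3.2, t5.3} {t4.2} {t4.3} {t5.1} {t5.2} (out.j = stage outer ports)

{out.1} {out.2, out.3, t2.3} {t1.1, t4.1} {t1.2} {t1.3} {t2.1} {t2.2} {t3.1, t3.3} {t3.2, t5.3} {t4.2} {t4.3} {t5.1} {t5.2}


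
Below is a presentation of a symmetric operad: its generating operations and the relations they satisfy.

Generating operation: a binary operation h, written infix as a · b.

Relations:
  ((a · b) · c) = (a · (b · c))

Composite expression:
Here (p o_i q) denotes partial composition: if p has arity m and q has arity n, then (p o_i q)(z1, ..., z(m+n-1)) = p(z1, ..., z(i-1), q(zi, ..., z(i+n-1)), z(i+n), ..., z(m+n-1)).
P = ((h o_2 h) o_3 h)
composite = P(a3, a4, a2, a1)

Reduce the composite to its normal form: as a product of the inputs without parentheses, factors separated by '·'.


Key point: h is associative — brackets drop, the a-order remains.
(a2 · a1) collapses to a2 · a1
(a4 · (a2 · a1)) collapses to a4 · a2 · a1
(a3 · (a4 · (a2 · a1))) collapses to a3 · a4 · a2 · a1

a3 · a4 · a2 · a1


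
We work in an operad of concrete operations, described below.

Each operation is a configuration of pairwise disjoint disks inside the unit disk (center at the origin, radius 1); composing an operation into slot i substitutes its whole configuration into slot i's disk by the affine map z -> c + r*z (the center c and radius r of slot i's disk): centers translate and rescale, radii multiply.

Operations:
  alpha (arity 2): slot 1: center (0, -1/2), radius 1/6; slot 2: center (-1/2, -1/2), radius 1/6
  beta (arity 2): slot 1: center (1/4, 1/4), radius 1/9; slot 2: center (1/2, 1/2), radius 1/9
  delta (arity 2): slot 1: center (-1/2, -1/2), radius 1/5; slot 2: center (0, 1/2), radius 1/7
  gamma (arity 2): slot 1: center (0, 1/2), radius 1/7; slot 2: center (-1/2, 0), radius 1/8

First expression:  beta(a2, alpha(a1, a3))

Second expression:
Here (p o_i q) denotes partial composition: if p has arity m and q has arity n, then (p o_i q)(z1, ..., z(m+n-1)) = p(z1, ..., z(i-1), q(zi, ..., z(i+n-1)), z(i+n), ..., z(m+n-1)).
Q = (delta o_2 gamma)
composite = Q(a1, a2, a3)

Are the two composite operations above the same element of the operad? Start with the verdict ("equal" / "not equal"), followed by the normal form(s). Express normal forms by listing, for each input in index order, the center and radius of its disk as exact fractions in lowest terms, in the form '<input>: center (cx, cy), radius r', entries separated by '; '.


not equal; first: a1: center (1/2, 4/9), radius 1/54; a2: center (1/4, 1/4), radius 1/9; a3: center (4/9, 4/9), radius 1/54; second: a1: center (-1/2, -1/2), radius 1/5; a2: center (0, 4/7), radius 1/49; a3: center (-1/14, 1/2), radius 1/56

The first expression, normalized: a1: center (1/2, 4/9), radius 1/54; a2: center (1/4, 1/4), radius 1/9; a3: center (4/9, 4/9), radius 1/54
The second expression, normalized: a1: center (-1/2, -1/2), radius 1/5; a2: center (0, 4/7), radius 1/49; a3: center (-1/14, 1/2), radius 1/56
No match — not equal.


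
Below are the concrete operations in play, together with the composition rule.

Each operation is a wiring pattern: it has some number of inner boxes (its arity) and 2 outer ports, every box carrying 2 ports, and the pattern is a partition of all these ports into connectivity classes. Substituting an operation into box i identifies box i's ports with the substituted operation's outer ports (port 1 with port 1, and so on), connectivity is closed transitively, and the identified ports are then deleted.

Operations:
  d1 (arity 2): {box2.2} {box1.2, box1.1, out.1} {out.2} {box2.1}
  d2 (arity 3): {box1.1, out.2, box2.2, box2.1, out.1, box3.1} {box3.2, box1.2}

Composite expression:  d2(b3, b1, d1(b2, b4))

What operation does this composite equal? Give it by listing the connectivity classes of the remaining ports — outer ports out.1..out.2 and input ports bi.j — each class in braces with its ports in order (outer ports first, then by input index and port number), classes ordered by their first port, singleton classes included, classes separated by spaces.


Two ports join when wires chain via d2-identified ports.
composing d1 on (b2, b4), with out.j its own outer ports: {out.1, b2.1, b2.2} {out.2} {b4.1} {b4.2}
composing d2 on (b3, b1, b2, b4), with out.j its own outer ports: {out.1, out.2, b1.1, b1.2, b2.1, b2.2, b3.1} {b3.2} {b4.1} {b4.2}

{out.1, out.2, b1.1, b1.2, b2.1, b2.2, b3.1} {b3.2} {b4.1} {b4.2}


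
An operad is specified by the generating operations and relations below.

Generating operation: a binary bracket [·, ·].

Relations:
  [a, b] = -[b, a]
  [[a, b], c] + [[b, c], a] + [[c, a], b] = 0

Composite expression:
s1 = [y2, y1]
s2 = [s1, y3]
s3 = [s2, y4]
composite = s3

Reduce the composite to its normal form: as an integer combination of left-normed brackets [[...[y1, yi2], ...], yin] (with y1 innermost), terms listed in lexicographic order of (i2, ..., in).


Left-normed coefficients sit on the y1-initial expansion words.
Composite bracket: [[[y2, y1], y3], y4]
The bracket unfolds into 8 signed words via [a, b] = ab - ba (2^3 = 8).
The y1-initial words carry the normal form:
  the word y1y2y3y4 carries sign -1 and contributes -[[[y1, y2], y3], y4]

-[[[y1, y2], y3], y4]


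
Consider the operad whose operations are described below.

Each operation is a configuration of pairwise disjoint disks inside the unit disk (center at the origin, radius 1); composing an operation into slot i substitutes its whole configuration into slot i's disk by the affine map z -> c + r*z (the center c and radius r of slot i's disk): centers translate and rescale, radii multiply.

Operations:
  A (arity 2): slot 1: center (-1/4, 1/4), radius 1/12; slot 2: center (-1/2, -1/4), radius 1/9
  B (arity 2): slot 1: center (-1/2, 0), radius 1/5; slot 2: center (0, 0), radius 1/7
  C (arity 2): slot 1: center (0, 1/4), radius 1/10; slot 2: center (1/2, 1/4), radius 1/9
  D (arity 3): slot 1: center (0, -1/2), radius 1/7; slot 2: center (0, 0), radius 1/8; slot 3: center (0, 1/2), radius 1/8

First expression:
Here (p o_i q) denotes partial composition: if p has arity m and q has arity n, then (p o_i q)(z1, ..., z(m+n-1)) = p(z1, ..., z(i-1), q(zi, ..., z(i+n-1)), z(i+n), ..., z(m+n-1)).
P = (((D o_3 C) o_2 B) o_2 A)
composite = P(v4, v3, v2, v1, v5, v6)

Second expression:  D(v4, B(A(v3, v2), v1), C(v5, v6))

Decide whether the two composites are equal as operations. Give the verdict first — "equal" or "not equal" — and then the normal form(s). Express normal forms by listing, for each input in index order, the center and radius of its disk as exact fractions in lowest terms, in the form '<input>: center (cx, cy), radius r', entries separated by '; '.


equal; both compose to v1: center (0, 0), radius 1/56; v2: center (-3/40, -1/160), radius 1/360; v3: center (-11/160, 1/160), radius 1/480; v4: center (0, -1/2), radius 1/7; v5: center (0, 17/32), radius 1/80; v6: center (1/16, 17/32), radius 1/72


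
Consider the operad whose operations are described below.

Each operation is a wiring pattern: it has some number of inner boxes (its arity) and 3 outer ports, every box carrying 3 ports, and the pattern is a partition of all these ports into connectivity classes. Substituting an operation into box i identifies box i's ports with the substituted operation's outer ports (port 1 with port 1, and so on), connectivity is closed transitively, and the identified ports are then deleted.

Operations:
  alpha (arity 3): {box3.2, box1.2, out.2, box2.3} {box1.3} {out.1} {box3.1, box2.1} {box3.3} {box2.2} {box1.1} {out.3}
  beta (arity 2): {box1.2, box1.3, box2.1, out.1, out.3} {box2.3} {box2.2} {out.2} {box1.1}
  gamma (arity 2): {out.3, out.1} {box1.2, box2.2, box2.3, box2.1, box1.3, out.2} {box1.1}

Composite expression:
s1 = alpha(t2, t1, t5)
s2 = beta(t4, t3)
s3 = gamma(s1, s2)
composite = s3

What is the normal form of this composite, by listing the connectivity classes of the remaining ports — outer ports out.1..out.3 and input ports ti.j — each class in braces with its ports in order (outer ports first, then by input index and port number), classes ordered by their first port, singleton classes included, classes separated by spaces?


After gluing at gamma, chains via deleted ports link the t-ports.
alpha over (t2, t1, t5) gives {out.1} {out.2, t1.3, t2.2, t5.2} {out.3} {t1.1, t5.1} {t1.2} {t2.1} {t2.3} {t5.3}, out.j being that stage's outer ports
beta over (t4, t3) gives {out.1, out.3, t3.1, t4.2, t4.3} {out.2} {t3.2} {t3.3} {t4.1}, out.j being that stage's outer ports
gamma over (t2, t1, t5, t4, t3) gives {out.1, out.3} {out.2, t1.3, t2.2, t3.1, t4.2, t4.3, t5.2} {t1.1, t5.1} {t1.2} {t2.1} {t2.3} {t3.2} {t3.3} {t4.1} {t5.3}, out.j being that stage's outer ports

{out.1, out.3} {out.2, t1.3, t2.2, t3.1, t4.2, t4.3, t5.2} {t1.1, t5.1} {t1.2} {t2.1} {t2.3} {t3.2} {t3.3} {t4.1} {t5.3}


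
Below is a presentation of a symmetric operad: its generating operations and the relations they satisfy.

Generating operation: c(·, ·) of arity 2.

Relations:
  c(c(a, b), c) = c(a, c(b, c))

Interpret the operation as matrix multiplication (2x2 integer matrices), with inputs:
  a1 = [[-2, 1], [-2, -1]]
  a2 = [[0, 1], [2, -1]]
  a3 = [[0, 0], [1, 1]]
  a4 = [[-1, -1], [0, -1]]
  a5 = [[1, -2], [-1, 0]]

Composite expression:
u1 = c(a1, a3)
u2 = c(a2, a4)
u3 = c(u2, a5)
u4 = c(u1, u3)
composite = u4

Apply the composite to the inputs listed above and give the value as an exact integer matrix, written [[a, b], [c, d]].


c(a1, a3) = [[1, 1], [-1, -1]]
c(a2, a4) = [[0, -1], [-2, -1]]
c(c(a2, a4), a5) = [[1, 0], [-1, 4]]
c(c(a1, a3), c(c(a2, a4), a5)) = [[0, 4], [0, -4]]

[[0, 4], [0, -4]]


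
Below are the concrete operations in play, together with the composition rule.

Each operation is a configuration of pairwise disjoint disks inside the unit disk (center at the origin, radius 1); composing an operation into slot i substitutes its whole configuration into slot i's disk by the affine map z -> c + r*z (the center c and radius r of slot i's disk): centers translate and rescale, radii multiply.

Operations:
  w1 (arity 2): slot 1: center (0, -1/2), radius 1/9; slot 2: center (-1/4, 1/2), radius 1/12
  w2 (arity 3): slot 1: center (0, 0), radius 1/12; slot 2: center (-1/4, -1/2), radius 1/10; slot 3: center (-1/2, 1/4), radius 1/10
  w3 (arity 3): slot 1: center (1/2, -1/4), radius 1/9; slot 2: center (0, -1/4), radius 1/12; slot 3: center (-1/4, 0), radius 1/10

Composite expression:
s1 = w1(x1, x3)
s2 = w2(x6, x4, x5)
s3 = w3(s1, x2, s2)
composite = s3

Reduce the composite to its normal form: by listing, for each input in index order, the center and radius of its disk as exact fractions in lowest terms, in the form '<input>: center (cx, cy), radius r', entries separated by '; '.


x1: center (1/2, -11/36), radius 1/81; x2: center (0, -1/4), radius 1/12; x3: center (17/36, -7/36), radius 1/108; x4: center (-11/40, -1/20), radius 1/100; x5: center (-3/10, 1/40), radius 1/100; x6: center (-1/4, 0), radius 1/120


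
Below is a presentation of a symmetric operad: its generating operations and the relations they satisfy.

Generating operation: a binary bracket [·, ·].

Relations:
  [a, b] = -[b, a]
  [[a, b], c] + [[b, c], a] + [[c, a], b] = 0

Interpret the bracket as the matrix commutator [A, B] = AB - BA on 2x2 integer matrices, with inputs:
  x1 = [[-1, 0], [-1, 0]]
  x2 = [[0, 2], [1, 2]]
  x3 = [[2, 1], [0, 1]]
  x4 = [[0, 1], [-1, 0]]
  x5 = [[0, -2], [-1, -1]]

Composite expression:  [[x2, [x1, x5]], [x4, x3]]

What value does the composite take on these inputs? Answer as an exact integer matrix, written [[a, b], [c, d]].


[[-12, 4], [-28, 12]]

[x1, x5] = [[-2, 2], [-2, 2]]
[x2, [x1, x5]] = [[-6, 4], [-8, 6]]
[x4, x3] = [[1, -1], [-1, -1]]
[[x2, [x1, x5]], [x4, x3]] = [[-12, 4], [-28, 12]]
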